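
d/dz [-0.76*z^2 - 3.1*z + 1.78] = -1.52*z - 3.1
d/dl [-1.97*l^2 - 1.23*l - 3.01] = -3.94*l - 1.23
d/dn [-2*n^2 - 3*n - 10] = -4*n - 3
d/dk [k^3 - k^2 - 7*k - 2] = 3*k^2 - 2*k - 7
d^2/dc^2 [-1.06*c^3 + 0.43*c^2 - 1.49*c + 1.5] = 0.86 - 6.36*c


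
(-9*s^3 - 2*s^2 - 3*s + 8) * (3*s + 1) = -27*s^4 - 15*s^3 - 11*s^2 + 21*s + 8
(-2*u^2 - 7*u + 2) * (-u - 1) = 2*u^3 + 9*u^2 + 5*u - 2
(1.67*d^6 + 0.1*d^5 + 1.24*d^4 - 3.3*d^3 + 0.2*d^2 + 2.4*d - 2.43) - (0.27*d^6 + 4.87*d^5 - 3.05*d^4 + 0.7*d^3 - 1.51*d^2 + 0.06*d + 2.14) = 1.4*d^6 - 4.77*d^5 + 4.29*d^4 - 4.0*d^3 + 1.71*d^2 + 2.34*d - 4.57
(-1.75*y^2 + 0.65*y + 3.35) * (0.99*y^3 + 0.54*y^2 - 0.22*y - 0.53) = -1.7325*y^5 - 0.3015*y^4 + 4.0525*y^3 + 2.5935*y^2 - 1.0815*y - 1.7755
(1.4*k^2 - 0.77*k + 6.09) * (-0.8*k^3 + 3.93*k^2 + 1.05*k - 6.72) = -1.12*k^5 + 6.118*k^4 - 6.4281*k^3 + 13.7172*k^2 + 11.5689*k - 40.9248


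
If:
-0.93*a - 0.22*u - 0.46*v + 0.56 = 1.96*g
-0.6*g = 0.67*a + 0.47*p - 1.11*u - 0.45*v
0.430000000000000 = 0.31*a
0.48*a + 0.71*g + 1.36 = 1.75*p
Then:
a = 1.39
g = -0.175182417843264*v - 0.482838786938975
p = 0.961709093077846 - 0.0710740095249816*v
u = 0.983472829092685 - 0.530193004669099*v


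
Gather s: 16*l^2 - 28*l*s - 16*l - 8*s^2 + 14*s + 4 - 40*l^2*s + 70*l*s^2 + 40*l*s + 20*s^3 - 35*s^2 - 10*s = 16*l^2 - 16*l + 20*s^3 + s^2*(70*l - 43) + s*(-40*l^2 + 12*l + 4) + 4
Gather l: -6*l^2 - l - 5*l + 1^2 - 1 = -6*l^2 - 6*l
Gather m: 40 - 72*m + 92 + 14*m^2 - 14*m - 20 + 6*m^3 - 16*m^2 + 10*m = 6*m^3 - 2*m^2 - 76*m + 112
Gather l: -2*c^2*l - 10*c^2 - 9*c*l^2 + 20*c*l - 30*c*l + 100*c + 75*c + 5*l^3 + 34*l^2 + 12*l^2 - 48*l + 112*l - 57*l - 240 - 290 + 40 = -10*c^2 + 175*c + 5*l^3 + l^2*(46 - 9*c) + l*(-2*c^2 - 10*c + 7) - 490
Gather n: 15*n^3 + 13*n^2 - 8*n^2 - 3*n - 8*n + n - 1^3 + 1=15*n^3 + 5*n^2 - 10*n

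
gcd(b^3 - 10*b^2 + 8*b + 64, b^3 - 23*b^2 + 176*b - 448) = b - 8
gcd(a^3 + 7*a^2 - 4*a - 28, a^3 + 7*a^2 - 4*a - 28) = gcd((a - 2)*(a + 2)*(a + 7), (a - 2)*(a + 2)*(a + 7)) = a^3 + 7*a^2 - 4*a - 28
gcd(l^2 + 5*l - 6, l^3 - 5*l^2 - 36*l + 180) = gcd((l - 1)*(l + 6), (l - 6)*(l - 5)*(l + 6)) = l + 6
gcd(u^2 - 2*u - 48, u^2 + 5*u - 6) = u + 6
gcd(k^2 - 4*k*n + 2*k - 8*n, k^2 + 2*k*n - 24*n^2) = k - 4*n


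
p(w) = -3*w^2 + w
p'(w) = 1 - 6*w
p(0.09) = 0.07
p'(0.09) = 0.46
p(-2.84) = -27.04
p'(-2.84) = 18.04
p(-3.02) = -30.38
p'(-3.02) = 19.12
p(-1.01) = -4.07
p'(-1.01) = 7.06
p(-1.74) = -10.82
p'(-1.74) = 11.44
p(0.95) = -1.76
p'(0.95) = -4.70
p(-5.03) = -80.93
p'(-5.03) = 31.18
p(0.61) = -0.51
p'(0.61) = -2.66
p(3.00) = -24.00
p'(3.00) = -17.00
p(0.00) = 0.00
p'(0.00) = 1.00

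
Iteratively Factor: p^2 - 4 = (p - 2)*(p + 2)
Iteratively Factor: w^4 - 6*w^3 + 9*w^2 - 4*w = (w - 1)*(w^3 - 5*w^2 + 4*w) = w*(w - 1)*(w^2 - 5*w + 4) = w*(w - 4)*(w - 1)*(w - 1)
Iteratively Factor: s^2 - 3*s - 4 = (s + 1)*(s - 4)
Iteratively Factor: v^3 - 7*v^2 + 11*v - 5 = (v - 1)*(v^2 - 6*v + 5) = (v - 5)*(v - 1)*(v - 1)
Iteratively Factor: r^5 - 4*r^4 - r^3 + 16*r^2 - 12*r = (r - 2)*(r^4 - 2*r^3 - 5*r^2 + 6*r) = (r - 2)*(r + 2)*(r^3 - 4*r^2 + 3*r) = (r - 2)*(r - 1)*(r + 2)*(r^2 - 3*r) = (r - 3)*(r - 2)*(r - 1)*(r + 2)*(r)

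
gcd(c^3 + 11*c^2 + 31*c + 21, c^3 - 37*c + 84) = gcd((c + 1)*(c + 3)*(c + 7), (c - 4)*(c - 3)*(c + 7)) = c + 7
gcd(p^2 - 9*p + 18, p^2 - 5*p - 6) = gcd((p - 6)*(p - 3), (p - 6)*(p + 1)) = p - 6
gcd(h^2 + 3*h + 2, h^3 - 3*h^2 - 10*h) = h + 2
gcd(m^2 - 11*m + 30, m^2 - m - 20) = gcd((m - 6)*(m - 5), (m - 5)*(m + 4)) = m - 5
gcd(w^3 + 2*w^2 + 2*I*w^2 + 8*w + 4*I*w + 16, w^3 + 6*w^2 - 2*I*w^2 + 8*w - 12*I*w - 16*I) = w^2 + w*(2 - 2*I) - 4*I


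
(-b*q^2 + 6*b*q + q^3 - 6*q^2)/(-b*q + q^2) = q - 6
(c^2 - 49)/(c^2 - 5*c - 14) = (c + 7)/(c + 2)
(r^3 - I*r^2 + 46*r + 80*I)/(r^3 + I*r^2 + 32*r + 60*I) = (r - 8*I)/(r - 6*I)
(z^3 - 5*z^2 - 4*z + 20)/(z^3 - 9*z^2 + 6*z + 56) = (z^2 - 7*z + 10)/(z^2 - 11*z + 28)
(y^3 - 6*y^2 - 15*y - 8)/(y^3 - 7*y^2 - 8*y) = (y + 1)/y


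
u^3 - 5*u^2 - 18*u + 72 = (u - 6)*(u - 3)*(u + 4)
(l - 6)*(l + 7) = l^2 + l - 42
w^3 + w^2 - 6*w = w*(w - 2)*(w + 3)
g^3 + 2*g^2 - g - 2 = (g - 1)*(g + 1)*(g + 2)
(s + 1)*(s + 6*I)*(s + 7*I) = s^3 + s^2 + 13*I*s^2 - 42*s + 13*I*s - 42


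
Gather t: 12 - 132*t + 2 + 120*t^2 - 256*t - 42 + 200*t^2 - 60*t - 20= 320*t^2 - 448*t - 48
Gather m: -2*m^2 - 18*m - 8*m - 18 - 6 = -2*m^2 - 26*m - 24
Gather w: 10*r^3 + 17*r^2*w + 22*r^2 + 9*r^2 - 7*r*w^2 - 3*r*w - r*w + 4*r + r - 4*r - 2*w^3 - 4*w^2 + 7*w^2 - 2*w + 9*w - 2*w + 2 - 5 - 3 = 10*r^3 + 31*r^2 + r - 2*w^3 + w^2*(3 - 7*r) + w*(17*r^2 - 4*r + 5) - 6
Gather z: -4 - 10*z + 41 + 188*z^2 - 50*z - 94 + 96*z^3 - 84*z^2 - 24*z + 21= 96*z^3 + 104*z^2 - 84*z - 36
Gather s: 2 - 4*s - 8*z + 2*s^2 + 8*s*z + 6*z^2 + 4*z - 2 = 2*s^2 + s*(8*z - 4) + 6*z^2 - 4*z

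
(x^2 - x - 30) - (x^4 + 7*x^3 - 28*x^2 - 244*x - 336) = -x^4 - 7*x^3 + 29*x^2 + 243*x + 306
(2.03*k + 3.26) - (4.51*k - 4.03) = 7.29 - 2.48*k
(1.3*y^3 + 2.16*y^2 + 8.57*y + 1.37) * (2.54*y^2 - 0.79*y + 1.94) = 3.302*y^5 + 4.4594*y^4 + 22.5834*y^3 + 0.899900000000001*y^2 + 15.5435*y + 2.6578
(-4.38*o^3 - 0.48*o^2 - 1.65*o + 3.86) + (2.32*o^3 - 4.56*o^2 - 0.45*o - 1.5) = -2.06*o^3 - 5.04*o^2 - 2.1*o + 2.36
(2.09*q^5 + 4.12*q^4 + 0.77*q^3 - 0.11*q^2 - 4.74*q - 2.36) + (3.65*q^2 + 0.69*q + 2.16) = 2.09*q^5 + 4.12*q^4 + 0.77*q^3 + 3.54*q^2 - 4.05*q - 0.2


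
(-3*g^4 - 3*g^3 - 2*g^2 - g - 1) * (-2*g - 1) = 6*g^5 + 9*g^4 + 7*g^3 + 4*g^2 + 3*g + 1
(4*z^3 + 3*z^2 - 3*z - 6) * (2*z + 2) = 8*z^4 + 14*z^3 - 18*z - 12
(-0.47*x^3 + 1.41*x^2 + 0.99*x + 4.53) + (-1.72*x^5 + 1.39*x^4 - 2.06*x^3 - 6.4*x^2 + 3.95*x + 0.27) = -1.72*x^5 + 1.39*x^4 - 2.53*x^3 - 4.99*x^2 + 4.94*x + 4.8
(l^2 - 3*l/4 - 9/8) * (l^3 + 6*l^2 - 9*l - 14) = l^5 + 21*l^4/4 - 117*l^3/8 - 14*l^2 + 165*l/8 + 63/4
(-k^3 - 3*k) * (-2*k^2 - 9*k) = 2*k^5 + 9*k^4 + 6*k^3 + 27*k^2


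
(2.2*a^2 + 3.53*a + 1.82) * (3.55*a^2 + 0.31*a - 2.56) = 7.81*a^4 + 13.2135*a^3 + 1.9233*a^2 - 8.4726*a - 4.6592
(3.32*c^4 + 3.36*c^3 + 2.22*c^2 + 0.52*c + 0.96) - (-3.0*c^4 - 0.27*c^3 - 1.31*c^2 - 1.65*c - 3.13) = 6.32*c^4 + 3.63*c^3 + 3.53*c^2 + 2.17*c + 4.09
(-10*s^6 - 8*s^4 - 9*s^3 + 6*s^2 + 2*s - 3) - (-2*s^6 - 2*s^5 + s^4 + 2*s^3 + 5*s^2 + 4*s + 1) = -8*s^6 + 2*s^5 - 9*s^4 - 11*s^3 + s^2 - 2*s - 4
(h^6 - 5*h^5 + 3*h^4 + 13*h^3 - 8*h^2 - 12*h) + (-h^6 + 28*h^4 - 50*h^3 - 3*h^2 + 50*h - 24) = -5*h^5 + 31*h^4 - 37*h^3 - 11*h^2 + 38*h - 24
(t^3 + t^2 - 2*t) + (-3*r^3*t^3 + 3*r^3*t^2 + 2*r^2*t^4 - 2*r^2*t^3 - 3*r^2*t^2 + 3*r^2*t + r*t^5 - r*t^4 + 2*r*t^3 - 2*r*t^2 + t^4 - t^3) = -3*r^3*t^3 + 3*r^3*t^2 + 2*r^2*t^4 - 2*r^2*t^3 - 3*r^2*t^2 + 3*r^2*t + r*t^5 - r*t^4 + 2*r*t^3 - 2*r*t^2 + t^4 + t^2 - 2*t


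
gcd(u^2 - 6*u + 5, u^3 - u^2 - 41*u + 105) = u - 5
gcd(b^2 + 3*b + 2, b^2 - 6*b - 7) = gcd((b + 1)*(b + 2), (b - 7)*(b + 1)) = b + 1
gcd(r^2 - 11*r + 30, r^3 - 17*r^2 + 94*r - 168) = r - 6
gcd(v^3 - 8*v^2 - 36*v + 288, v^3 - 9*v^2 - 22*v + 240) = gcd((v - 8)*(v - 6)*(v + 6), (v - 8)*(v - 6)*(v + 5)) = v^2 - 14*v + 48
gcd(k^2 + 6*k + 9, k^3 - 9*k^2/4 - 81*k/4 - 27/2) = k + 3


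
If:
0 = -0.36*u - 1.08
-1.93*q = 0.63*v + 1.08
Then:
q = -0.326424870466321*v - 0.559585492227979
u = -3.00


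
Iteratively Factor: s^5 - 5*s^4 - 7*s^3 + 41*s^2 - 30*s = (s + 3)*(s^4 - 8*s^3 + 17*s^2 - 10*s) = (s - 5)*(s + 3)*(s^3 - 3*s^2 + 2*s) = s*(s - 5)*(s + 3)*(s^2 - 3*s + 2) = s*(s - 5)*(s - 2)*(s + 3)*(s - 1)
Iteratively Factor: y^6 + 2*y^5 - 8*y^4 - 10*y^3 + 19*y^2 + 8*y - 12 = (y - 2)*(y^5 + 4*y^4 - 10*y^2 - y + 6) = (y - 2)*(y + 1)*(y^4 + 3*y^3 - 3*y^2 - 7*y + 6) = (y - 2)*(y + 1)*(y + 3)*(y^3 - 3*y + 2) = (y - 2)*(y - 1)*(y + 1)*(y + 3)*(y^2 + y - 2) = (y - 2)*(y - 1)^2*(y + 1)*(y + 3)*(y + 2)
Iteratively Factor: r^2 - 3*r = (r)*(r - 3)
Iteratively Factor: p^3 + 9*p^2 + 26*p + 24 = (p + 2)*(p^2 + 7*p + 12) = (p + 2)*(p + 3)*(p + 4)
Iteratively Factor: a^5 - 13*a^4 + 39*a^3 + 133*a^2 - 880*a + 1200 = (a - 3)*(a^4 - 10*a^3 + 9*a^2 + 160*a - 400) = (a - 4)*(a - 3)*(a^3 - 6*a^2 - 15*a + 100) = (a - 4)*(a - 3)*(a + 4)*(a^2 - 10*a + 25) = (a - 5)*(a - 4)*(a - 3)*(a + 4)*(a - 5)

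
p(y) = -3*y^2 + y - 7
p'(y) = 1 - 6*y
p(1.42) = -11.63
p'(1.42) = -7.52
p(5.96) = -107.60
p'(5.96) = -34.76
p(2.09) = -18.01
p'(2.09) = -11.54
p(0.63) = -7.56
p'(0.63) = -2.78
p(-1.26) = -13.02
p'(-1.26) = 8.56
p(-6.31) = -132.76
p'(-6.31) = 38.86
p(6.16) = -114.68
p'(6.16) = -35.96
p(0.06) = -6.95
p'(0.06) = 0.64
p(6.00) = -109.00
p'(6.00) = -35.00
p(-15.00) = -697.00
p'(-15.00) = 91.00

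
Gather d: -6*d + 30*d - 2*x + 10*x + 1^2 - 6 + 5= 24*d + 8*x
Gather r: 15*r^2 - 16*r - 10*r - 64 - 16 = 15*r^2 - 26*r - 80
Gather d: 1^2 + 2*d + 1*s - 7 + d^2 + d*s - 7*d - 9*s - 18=d^2 + d*(s - 5) - 8*s - 24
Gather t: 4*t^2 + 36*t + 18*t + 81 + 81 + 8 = 4*t^2 + 54*t + 170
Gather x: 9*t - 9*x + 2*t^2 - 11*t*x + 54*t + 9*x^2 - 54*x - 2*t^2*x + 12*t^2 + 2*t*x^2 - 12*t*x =14*t^2 + 63*t + x^2*(2*t + 9) + x*(-2*t^2 - 23*t - 63)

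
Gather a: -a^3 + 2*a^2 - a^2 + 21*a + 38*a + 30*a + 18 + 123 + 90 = -a^3 + a^2 + 89*a + 231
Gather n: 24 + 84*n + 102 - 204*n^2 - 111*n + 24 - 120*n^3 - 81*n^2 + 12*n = -120*n^3 - 285*n^2 - 15*n + 150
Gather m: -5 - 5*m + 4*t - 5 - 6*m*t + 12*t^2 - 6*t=m*(-6*t - 5) + 12*t^2 - 2*t - 10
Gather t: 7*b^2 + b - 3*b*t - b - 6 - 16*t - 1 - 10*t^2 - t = 7*b^2 - 10*t^2 + t*(-3*b - 17) - 7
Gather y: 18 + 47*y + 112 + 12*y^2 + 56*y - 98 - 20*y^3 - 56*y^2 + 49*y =-20*y^3 - 44*y^2 + 152*y + 32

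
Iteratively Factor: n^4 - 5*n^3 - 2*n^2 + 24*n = (n - 3)*(n^3 - 2*n^2 - 8*n) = (n - 4)*(n - 3)*(n^2 + 2*n) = n*(n - 4)*(n - 3)*(n + 2)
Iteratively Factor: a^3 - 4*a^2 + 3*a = (a - 1)*(a^2 - 3*a) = (a - 3)*(a - 1)*(a)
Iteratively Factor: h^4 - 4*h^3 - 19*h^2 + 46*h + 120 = (h + 2)*(h^3 - 6*h^2 - 7*h + 60) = (h + 2)*(h + 3)*(h^2 - 9*h + 20) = (h - 4)*(h + 2)*(h + 3)*(h - 5)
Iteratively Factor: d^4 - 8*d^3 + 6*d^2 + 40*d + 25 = (d + 1)*(d^3 - 9*d^2 + 15*d + 25) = (d - 5)*(d + 1)*(d^2 - 4*d - 5) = (d - 5)*(d + 1)^2*(d - 5)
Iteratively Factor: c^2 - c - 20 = (c - 5)*(c + 4)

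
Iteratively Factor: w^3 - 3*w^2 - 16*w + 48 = (w - 3)*(w^2 - 16) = (w - 3)*(w + 4)*(w - 4)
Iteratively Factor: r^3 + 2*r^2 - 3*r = (r + 3)*(r^2 - r) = (r - 1)*(r + 3)*(r)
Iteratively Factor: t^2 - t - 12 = (t + 3)*(t - 4)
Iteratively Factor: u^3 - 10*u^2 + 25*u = (u - 5)*(u^2 - 5*u) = u*(u - 5)*(u - 5)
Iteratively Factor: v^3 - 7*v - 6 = (v - 3)*(v^2 + 3*v + 2) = (v - 3)*(v + 2)*(v + 1)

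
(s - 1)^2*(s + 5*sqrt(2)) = s^3 - 2*s^2 + 5*sqrt(2)*s^2 - 10*sqrt(2)*s + s + 5*sqrt(2)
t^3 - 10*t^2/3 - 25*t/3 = t*(t - 5)*(t + 5/3)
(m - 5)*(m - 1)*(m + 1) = m^3 - 5*m^2 - m + 5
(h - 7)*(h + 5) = h^2 - 2*h - 35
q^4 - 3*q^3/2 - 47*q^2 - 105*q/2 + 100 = (q - 8)*(q - 1)*(q + 5/2)*(q + 5)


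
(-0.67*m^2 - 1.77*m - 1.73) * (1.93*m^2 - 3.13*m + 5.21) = -1.2931*m^4 - 1.319*m^3 - 1.2895*m^2 - 3.8068*m - 9.0133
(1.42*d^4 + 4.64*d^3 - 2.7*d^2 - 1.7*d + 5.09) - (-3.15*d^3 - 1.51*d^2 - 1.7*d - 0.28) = 1.42*d^4 + 7.79*d^3 - 1.19*d^2 + 5.37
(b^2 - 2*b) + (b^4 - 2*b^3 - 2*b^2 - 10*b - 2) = b^4 - 2*b^3 - b^2 - 12*b - 2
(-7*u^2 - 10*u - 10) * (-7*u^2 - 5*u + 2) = 49*u^4 + 105*u^3 + 106*u^2 + 30*u - 20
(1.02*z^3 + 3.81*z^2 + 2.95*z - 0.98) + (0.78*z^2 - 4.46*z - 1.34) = 1.02*z^3 + 4.59*z^2 - 1.51*z - 2.32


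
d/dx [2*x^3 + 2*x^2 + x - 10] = 6*x^2 + 4*x + 1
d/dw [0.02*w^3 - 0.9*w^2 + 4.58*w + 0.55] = 0.06*w^2 - 1.8*w + 4.58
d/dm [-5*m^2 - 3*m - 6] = -10*m - 3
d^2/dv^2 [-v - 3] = 0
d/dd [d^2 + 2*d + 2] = 2*d + 2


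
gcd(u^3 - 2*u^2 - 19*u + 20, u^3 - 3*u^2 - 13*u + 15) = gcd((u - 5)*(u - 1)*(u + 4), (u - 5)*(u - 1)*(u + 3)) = u^2 - 6*u + 5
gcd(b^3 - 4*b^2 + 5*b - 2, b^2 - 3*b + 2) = b^2 - 3*b + 2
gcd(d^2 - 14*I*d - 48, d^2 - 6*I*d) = d - 6*I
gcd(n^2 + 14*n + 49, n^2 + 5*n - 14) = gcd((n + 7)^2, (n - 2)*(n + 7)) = n + 7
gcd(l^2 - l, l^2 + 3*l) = l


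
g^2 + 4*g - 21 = (g - 3)*(g + 7)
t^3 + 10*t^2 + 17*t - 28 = (t - 1)*(t + 4)*(t + 7)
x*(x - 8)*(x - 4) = x^3 - 12*x^2 + 32*x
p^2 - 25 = (p - 5)*(p + 5)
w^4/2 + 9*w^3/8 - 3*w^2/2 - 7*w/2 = w*(w/2 + 1)*(w - 7/4)*(w + 2)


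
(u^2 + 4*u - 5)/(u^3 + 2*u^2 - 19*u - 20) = (u - 1)/(u^2 - 3*u - 4)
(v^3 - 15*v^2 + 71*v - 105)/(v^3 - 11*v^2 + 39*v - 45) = (v - 7)/(v - 3)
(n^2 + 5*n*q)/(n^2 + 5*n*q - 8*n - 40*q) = n/(n - 8)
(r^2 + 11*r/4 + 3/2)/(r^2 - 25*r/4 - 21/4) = (r + 2)/(r - 7)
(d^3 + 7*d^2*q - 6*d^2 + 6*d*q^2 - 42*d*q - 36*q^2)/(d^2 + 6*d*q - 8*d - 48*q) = (d^2 + d*q - 6*d - 6*q)/(d - 8)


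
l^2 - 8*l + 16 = (l - 4)^2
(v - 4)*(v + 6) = v^2 + 2*v - 24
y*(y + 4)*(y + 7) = y^3 + 11*y^2 + 28*y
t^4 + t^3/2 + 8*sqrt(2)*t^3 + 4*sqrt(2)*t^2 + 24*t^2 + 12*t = t*(t + 1/2)*(t + 2*sqrt(2))*(t + 6*sqrt(2))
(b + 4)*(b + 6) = b^2 + 10*b + 24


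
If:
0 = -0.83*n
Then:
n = 0.00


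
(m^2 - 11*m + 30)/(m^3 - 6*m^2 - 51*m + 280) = (m - 6)/(m^2 - m - 56)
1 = 1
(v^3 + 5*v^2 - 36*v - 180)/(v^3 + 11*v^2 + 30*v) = (v - 6)/v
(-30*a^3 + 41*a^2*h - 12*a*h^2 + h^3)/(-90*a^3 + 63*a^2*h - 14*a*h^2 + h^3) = (a - h)/(3*a - h)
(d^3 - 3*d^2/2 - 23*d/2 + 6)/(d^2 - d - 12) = d - 1/2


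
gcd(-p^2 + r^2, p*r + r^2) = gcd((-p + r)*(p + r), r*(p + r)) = p + r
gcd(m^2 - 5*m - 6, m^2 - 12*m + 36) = m - 6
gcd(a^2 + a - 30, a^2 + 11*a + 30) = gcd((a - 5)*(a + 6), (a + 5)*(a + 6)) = a + 6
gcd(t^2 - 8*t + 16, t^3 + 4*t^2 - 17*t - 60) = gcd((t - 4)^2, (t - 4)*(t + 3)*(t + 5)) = t - 4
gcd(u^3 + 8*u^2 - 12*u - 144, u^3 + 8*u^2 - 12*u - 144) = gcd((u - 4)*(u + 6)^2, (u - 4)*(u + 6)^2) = u^3 + 8*u^2 - 12*u - 144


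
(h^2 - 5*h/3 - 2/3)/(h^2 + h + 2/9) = 3*(h - 2)/(3*h + 2)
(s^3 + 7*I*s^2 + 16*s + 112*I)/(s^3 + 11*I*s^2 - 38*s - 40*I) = (s^2 + 3*I*s + 28)/(s^2 + 7*I*s - 10)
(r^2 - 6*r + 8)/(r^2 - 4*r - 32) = (-r^2 + 6*r - 8)/(-r^2 + 4*r + 32)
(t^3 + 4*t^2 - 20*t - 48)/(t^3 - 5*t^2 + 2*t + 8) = (t^2 + 8*t + 12)/(t^2 - t - 2)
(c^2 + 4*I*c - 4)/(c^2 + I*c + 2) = (c + 2*I)/(c - I)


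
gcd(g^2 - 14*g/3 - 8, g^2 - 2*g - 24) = g - 6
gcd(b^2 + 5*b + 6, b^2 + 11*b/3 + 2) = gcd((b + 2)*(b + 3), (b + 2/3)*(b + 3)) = b + 3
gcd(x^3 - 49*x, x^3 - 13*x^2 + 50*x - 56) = x - 7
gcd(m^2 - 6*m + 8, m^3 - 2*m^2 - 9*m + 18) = m - 2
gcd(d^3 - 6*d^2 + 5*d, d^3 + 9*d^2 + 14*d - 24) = d - 1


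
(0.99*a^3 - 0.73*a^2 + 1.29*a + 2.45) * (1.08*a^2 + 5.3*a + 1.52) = 1.0692*a^5 + 4.4586*a^4 - 0.971*a^3 + 8.3734*a^2 + 14.9458*a + 3.724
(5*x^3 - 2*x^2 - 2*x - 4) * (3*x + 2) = 15*x^4 + 4*x^3 - 10*x^2 - 16*x - 8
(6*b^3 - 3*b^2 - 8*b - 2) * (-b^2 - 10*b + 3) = -6*b^5 - 57*b^4 + 56*b^3 + 73*b^2 - 4*b - 6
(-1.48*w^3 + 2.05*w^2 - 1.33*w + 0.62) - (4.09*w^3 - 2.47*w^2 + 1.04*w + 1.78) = -5.57*w^3 + 4.52*w^2 - 2.37*w - 1.16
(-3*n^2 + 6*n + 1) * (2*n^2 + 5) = -6*n^4 + 12*n^3 - 13*n^2 + 30*n + 5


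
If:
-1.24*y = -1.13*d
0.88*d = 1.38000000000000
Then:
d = 1.57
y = 1.43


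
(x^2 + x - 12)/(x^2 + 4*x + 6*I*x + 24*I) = (x - 3)/(x + 6*I)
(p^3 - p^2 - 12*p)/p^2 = p - 1 - 12/p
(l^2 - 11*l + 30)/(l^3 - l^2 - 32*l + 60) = (l - 6)/(l^2 + 4*l - 12)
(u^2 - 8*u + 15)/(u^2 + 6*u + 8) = (u^2 - 8*u + 15)/(u^2 + 6*u + 8)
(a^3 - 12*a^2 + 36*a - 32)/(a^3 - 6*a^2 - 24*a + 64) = (a - 2)/(a + 4)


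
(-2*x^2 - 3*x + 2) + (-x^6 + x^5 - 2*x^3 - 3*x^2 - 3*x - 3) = -x^6 + x^5 - 2*x^3 - 5*x^2 - 6*x - 1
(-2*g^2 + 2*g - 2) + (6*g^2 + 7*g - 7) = 4*g^2 + 9*g - 9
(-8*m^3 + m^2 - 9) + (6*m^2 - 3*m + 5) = -8*m^3 + 7*m^2 - 3*m - 4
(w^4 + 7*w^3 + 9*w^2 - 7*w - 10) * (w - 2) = w^5 + 5*w^4 - 5*w^3 - 25*w^2 + 4*w + 20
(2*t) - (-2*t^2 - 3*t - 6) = 2*t^2 + 5*t + 6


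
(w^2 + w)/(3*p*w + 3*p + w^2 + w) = w/(3*p + w)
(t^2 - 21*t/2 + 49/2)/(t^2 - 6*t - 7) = (t - 7/2)/(t + 1)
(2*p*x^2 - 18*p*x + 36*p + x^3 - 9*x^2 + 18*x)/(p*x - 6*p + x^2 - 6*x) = (2*p*x - 6*p + x^2 - 3*x)/(p + x)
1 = 1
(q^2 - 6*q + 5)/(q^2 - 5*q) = (q - 1)/q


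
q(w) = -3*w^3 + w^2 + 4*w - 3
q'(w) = -9*w^2 + 2*w + 4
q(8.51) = -1745.43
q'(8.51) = -630.76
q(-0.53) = -4.39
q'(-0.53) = 0.41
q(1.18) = -1.82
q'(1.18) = -6.17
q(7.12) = -1006.66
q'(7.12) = -438.01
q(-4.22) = 223.38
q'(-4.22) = -164.72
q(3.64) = -119.88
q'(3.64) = -107.97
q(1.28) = -2.53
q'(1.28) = -8.19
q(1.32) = -2.88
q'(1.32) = -9.04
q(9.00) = -2073.00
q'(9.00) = -707.00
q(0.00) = -3.00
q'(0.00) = 4.00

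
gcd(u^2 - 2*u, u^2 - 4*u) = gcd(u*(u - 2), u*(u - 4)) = u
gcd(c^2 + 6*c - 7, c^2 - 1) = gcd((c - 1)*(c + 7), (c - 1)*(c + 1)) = c - 1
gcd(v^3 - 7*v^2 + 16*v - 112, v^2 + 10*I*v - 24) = v + 4*I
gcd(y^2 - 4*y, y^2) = y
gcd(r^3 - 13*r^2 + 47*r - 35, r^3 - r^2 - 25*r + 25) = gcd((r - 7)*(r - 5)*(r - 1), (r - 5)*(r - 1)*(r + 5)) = r^2 - 6*r + 5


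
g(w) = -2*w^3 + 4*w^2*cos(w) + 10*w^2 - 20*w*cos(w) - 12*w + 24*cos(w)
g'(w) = -4*w^2*sin(w) - 6*w^2 + 20*w*sin(w) + 8*w*cos(w) + 20*w - 24*sin(w) - 20*cos(w) - 12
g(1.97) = -0.17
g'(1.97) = 5.65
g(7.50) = -336.93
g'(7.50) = -278.50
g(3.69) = -12.59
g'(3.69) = -25.59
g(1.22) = -1.48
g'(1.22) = -5.26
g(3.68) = -12.33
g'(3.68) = -25.42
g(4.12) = -24.87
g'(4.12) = -30.80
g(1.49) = -2.05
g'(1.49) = 0.76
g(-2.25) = 44.34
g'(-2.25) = 5.94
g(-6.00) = 1140.53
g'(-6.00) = -493.76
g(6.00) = -97.91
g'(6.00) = -67.70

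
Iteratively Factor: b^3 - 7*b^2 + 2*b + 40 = (b - 4)*(b^2 - 3*b - 10) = (b - 4)*(b + 2)*(b - 5)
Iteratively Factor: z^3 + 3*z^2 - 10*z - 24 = (z - 3)*(z^2 + 6*z + 8) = (z - 3)*(z + 4)*(z + 2)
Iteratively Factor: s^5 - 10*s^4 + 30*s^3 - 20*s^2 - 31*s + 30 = (s + 1)*(s^4 - 11*s^3 + 41*s^2 - 61*s + 30) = (s - 1)*(s + 1)*(s^3 - 10*s^2 + 31*s - 30) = (s - 3)*(s - 1)*(s + 1)*(s^2 - 7*s + 10) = (s - 3)*(s - 2)*(s - 1)*(s + 1)*(s - 5)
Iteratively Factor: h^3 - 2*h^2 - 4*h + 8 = (h + 2)*(h^2 - 4*h + 4) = (h - 2)*(h + 2)*(h - 2)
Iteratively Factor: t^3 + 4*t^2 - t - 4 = (t + 1)*(t^2 + 3*t - 4) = (t + 1)*(t + 4)*(t - 1)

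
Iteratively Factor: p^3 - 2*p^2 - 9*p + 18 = (p + 3)*(p^2 - 5*p + 6) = (p - 3)*(p + 3)*(p - 2)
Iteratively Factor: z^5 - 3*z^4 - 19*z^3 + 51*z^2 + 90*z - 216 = (z - 3)*(z^4 - 19*z^2 - 6*z + 72) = (z - 3)*(z - 2)*(z^3 + 2*z^2 - 15*z - 36) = (z - 3)*(z - 2)*(z + 3)*(z^2 - z - 12) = (z - 4)*(z - 3)*(z - 2)*(z + 3)*(z + 3)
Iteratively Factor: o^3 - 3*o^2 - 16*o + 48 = (o - 4)*(o^2 + o - 12) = (o - 4)*(o + 4)*(o - 3)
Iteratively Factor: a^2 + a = (a)*(a + 1)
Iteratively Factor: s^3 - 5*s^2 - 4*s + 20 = (s + 2)*(s^2 - 7*s + 10) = (s - 2)*(s + 2)*(s - 5)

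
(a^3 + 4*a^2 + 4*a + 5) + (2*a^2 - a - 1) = a^3 + 6*a^2 + 3*a + 4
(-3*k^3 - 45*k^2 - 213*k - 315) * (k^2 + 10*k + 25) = -3*k^5 - 75*k^4 - 738*k^3 - 3570*k^2 - 8475*k - 7875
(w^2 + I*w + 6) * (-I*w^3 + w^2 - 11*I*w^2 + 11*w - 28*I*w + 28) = -I*w^5 + 2*w^4 - 11*I*w^4 + 22*w^3 - 33*I*w^3 + 62*w^2 - 55*I*w^2 + 66*w - 140*I*w + 168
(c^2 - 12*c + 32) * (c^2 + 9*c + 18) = c^4 - 3*c^3 - 58*c^2 + 72*c + 576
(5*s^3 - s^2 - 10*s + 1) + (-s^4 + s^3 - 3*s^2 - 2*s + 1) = -s^4 + 6*s^3 - 4*s^2 - 12*s + 2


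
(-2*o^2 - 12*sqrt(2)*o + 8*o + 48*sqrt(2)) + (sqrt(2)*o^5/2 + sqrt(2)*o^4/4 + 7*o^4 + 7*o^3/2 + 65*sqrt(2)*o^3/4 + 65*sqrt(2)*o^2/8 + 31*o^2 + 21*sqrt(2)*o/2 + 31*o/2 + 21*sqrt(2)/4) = sqrt(2)*o^5/2 + sqrt(2)*o^4/4 + 7*o^4 + 7*o^3/2 + 65*sqrt(2)*o^3/4 + 65*sqrt(2)*o^2/8 + 29*o^2 - 3*sqrt(2)*o/2 + 47*o/2 + 213*sqrt(2)/4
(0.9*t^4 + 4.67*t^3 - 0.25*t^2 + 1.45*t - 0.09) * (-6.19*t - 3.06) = -5.571*t^5 - 31.6613*t^4 - 12.7427*t^3 - 8.2105*t^2 - 3.8799*t + 0.2754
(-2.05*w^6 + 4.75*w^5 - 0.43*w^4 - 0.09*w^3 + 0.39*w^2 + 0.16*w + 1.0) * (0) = 0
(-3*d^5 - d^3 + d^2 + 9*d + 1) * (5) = -15*d^5 - 5*d^3 + 5*d^2 + 45*d + 5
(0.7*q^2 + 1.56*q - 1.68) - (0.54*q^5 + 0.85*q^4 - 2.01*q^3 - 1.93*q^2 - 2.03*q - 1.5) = -0.54*q^5 - 0.85*q^4 + 2.01*q^3 + 2.63*q^2 + 3.59*q - 0.18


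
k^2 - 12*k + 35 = (k - 7)*(k - 5)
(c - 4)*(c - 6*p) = c^2 - 6*c*p - 4*c + 24*p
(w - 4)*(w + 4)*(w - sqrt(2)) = w^3 - sqrt(2)*w^2 - 16*w + 16*sqrt(2)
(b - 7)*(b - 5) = b^2 - 12*b + 35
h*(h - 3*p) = h^2 - 3*h*p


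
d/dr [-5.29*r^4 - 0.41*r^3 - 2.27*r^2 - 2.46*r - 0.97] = -21.16*r^3 - 1.23*r^2 - 4.54*r - 2.46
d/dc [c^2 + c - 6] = 2*c + 1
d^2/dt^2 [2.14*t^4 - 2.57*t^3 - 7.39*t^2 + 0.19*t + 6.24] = 25.68*t^2 - 15.42*t - 14.78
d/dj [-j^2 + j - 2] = 1 - 2*j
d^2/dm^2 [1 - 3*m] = 0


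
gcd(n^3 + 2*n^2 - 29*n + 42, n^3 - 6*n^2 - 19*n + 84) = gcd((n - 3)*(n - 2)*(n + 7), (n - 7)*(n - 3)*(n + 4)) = n - 3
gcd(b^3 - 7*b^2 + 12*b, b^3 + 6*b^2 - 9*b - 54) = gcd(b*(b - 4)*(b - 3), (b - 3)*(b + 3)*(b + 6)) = b - 3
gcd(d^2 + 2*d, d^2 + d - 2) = d + 2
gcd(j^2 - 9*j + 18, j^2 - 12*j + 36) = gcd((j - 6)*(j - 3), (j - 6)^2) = j - 6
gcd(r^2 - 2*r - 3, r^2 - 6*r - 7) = r + 1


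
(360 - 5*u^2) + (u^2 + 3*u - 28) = -4*u^2 + 3*u + 332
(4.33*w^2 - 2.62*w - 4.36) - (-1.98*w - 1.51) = 4.33*w^2 - 0.64*w - 2.85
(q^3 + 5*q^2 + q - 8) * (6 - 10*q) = -10*q^4 - 44*q^3 + 20*q^2 + 86*q - 48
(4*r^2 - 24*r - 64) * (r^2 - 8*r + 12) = 4*r^4 - 56*r^3 + 176*r^2 + 224*r - 768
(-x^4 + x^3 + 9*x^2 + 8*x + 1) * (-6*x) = 6*x^5 - 6*x^4 - 54*x^3 - 48*x^2 - 6*x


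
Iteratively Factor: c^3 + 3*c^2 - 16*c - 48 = (c + 4)*(c^2 - c - 12) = (c - 4)*(c + 4)*(c + 3)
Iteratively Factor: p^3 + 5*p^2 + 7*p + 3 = (p + 1)*(p^2 + 4*p + 3) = (p + 1)^2*(p + 3)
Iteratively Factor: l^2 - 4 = (l - 2)*(l + 2)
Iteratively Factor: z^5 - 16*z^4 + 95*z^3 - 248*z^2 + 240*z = (z - 4)*(z^4 - 12*z^3 + 47*z^2 - 60*z) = z*(z - 4)*(z^3 - 12*z^2 + 47*z - 60) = z*(z - 5)*(z - 4)*(z^2 - 7*z + 12) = z*(z - 5)*(z - 4)^2*(z - 3)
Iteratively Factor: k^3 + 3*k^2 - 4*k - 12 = (k + 2)*(k^2 + k - 6) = (k + 2)*(k + 3)*(k - 2)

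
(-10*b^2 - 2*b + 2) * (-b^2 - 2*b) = 10*b^4 + 22*b^3 + 2*b^2 - 4*b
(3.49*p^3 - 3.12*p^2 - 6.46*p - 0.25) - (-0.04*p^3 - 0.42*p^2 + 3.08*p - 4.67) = 3.53*p^3 - 2.7*p^2 - 9.54*p + 4.42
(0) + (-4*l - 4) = -4*l - 4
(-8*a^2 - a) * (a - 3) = -8*a^3 + 23*a^2 + 3*a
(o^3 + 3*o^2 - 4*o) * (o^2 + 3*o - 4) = o^5 + 6*o^4 + o^3 - 24*o^2 + 16*o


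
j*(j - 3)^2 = j^3 - 6*j^2 + 9*j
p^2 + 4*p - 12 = (p - 2)*(p + 6)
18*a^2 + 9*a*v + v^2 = (3*a + v)*(6*a + v)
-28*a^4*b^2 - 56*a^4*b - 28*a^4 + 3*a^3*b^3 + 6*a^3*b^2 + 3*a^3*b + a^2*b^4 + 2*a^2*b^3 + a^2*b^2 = (-4*a + b)*(7*a + b)*(a*b + a)^2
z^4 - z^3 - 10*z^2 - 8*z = z*(z - 4)*(z + 1)*(z + 2)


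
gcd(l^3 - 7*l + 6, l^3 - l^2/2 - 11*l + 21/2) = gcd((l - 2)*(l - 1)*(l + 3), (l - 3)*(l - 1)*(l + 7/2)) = l - 1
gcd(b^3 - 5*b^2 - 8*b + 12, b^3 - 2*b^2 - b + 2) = b - 1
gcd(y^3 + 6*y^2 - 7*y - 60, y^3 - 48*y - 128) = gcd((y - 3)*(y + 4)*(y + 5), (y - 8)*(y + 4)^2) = y + 4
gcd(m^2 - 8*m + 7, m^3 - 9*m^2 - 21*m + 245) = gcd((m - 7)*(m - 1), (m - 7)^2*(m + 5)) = m - 7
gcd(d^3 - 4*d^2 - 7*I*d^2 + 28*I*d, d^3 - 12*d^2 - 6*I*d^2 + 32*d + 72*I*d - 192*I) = d - 4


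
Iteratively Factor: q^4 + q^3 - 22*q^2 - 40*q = (q)*(q^3 + q^2 - 22*q - 40) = q*(q + 2)*(q^2 - q - 20) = q*(q + 2)*(q + 4)*(q - 5)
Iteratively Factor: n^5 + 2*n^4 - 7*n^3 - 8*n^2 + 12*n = (n)*(n^4 + 2*n^3 - 7*n^2 - 8*n + 12) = n*(n + 3)*(n^3 - n^2 - 4*n + 4) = n*(n - 2)*(n + 3)*(n^2 + n - 2) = n*(n - 2)*(n - 1)*(n + 3)*(n + 2)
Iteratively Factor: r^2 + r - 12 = (r + 4)*(r - 3)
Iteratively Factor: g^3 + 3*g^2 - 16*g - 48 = (g - 4)*(g^2 + 7*g + 12) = (g - 4)*(g + 3)*(g + 4)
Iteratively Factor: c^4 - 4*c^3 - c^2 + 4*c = (c)*(c^3 - 4*c^2 - c + 4) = c*(c + 1)*(c^2 - 5*c + 4) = c*(c - 4)*(c + 1)*(c - 1)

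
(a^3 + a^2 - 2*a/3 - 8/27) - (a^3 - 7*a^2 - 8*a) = 8*a^2 + 22*a/3 - 8/27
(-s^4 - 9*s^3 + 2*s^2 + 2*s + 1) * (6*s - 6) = -6*s^5 - 48*s^4 + 66*s^3 - 6*s - 6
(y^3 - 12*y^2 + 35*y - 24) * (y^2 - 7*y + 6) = y^5 - 19*y^4 + 125*y^3 - 341*y^2 + 378*y - 144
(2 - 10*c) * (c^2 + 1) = -10*c^3 + 2*c^2 - 10*c + 2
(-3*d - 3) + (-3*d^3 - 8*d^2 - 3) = -3*d^3 - 8*d^2 - 3*d - 6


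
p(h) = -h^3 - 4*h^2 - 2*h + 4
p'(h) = -3*h^2 - 8*h - 2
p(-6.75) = 142.80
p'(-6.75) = -84.69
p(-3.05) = 1.26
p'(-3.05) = -5.51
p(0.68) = 0.48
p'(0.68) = -8.83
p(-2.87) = 0.43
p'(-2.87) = -3.75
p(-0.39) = 4.23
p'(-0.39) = 0.66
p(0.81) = -0.78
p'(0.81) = -10.45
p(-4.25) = 17.02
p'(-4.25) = -22.19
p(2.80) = -54.91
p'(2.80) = -47.92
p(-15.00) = 2509.00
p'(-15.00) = -557.00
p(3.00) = -65.00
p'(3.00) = -53.00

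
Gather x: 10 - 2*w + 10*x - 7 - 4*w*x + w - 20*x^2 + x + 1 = -w - 20*x^2 + x*(11 - 4*w) + 4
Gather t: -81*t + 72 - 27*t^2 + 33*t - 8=-27*t^2 - 48*t + 64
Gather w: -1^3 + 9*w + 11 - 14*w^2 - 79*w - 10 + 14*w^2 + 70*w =0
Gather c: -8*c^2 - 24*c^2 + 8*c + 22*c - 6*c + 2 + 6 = -32*c^2 + 24*c + 8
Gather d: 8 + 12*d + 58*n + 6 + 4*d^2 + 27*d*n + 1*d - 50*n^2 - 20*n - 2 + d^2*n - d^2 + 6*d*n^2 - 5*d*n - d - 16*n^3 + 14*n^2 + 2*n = d^2*(n + 3) + d*(6*n^2 + 22*n + 12) - 16*n^3 - 36*n^2 + 40*n + 12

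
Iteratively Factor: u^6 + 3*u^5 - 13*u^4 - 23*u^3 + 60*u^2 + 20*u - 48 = (u + 4)*(u^5 - u^4 - 9*u^3 + 13*u^2 + 8*u - 12) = (u - 2)*(u + 4)*(u^4 + u^3 - 7*u^2 - u + 6) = (u - 2)*(u - 1)*(u + 4)*(u^3 + 2*u^2 - 5*u - 6) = (u - 2)^2*(u - 1)*(u + 4)*(u^2 + 4*u + 3) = (u - 2)^2*(u - 1)*(u + 1)*(u + 4)*(u + 3)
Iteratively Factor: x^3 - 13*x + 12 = (x + 4)*(x^2 - 4*x + 3) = (x - 1)*(x + 4)*(x - 3)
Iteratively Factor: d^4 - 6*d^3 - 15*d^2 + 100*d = (d - 5)*(d^3 - d^2 - 20*d) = (d - 5)^2*(d^2 + 4*d) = d*(d - 5)^2*(d + 4)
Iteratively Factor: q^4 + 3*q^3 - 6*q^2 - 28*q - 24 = (q + 2)*(q^3 + q^2 - 8*q - 12) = (q + 2)^2*(q^2 - q - 6) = (q + 2)^3*(q - 3)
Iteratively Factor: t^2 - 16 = (t + 4)*(t - 4)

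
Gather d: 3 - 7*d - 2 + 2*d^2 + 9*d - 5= 2*d^2 + 2*d - 4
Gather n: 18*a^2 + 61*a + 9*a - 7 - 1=18*a^2 + 70*a - 8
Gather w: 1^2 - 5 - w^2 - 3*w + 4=-w^2 - 3*w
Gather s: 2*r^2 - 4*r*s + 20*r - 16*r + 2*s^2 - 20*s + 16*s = 2*r^2 + 4*r + 2*s^2 + s*(-4*r - 4)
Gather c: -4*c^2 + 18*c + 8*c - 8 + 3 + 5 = -4*c^2 + 26*c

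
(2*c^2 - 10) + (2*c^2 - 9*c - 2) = 4*c^2 - 9*c - 12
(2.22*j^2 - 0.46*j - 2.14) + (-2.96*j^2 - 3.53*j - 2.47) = -0.74*j^2 - 3.99*j - 4.61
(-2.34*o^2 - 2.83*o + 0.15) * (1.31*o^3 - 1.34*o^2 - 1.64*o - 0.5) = -3.0654*o^5 - 0.5717*o^4 + 7.8263*o^3 + 5.6102*o^2 + 1.169*o - 0.075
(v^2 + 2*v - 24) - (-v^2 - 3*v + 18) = 2*v^2 + 5*v - 42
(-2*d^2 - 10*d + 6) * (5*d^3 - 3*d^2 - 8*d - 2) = -10*d^5 - 44*d^4 + 76*d^3 + 66*d^2 - 28*d - 12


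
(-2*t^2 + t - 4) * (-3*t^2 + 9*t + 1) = 6*t^4 - 21*t^3 + 19*t^2 - 35*t - 4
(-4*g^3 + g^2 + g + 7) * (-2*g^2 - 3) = 8*g^5 - 2*g^4 + 10*g^3 - 17*g^2 - 3*g - 21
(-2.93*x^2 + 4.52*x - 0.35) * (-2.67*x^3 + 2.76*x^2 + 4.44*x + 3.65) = 7.8231*x^5 - 20.1552*x^4 + 0.400499999999996*x^3 + 8.4083*x^2 + 14.944*x - 1.2775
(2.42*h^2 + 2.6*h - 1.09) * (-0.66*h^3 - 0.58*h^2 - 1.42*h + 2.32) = -1.5972*h^5 - 3.1196*h^4 - 4.225*h^3 + 2.5546*h^2 + 7.5798*h - 2.5288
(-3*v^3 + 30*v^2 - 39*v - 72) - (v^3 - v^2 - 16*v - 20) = -4*v^3 + 31*v^2 - 23*v - 52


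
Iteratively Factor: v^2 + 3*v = (v)*(v + 3)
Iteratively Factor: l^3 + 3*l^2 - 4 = (l - 1)*(l^2 + 4*l + 4) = (l - 1)*(l + 2)*(l + 2)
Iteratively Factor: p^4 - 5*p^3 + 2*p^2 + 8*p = (p - 2)*(p^3 - 3*p^2 - 4*p) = (p - 2)*(p + 1)*(p^2 - 4*p) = p*(p - 2)*(p + 1)*(p - 4)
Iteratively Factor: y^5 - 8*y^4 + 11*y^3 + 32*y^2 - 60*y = (y - 2)*(y^4 - 6*y^3 - y^2 + 30*y) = (y - 3)*(y - 2)*(y^3 - 3*y^2 - 10*y) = (y - 3)*(y - 2)*(y + 2)*(y^2 - 5*y) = (y - 5)*(y - 3)*(y - 2)*(y + 2)*(y)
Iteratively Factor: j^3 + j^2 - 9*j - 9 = (j - 3)*(j^2 + 4*j + 3) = (j - 3)*(j + 1)*(j + 3)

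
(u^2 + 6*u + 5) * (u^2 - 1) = u^4 + 6*u^3 + 4*u^2 - 6*u - 5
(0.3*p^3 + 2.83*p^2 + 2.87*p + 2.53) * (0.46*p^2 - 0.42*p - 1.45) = 0.138*p^5 + 1.1758*p^4 - 0.3034*p^3 - 4.1451*p^2 - 5.2241*p - 3.6685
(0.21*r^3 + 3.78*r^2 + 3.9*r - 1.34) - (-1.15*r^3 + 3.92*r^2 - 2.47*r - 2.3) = 1.36*r^3 - 0.14*r^2 + 6.37*r + 0.96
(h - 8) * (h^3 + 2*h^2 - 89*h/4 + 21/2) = h^4 - 6*h^3 - 153*h^2/4 + 377*h/2 - 84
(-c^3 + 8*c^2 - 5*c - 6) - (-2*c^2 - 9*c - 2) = -c^3 + 10*c^2 + 4*c - 4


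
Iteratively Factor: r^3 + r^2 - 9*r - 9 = (r + 1)*(r^2 - 9) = (r + 1)*(r + 3)*(r - 3)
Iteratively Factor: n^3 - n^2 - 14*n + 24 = (n - 2)*(n^2 + n - 12) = (n - 3)*(n - 2)*(n + 4)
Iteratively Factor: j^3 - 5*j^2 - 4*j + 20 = (j - 2)*(j^2 - 3*j - 10) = (j - 5)*(j - 2)*(j + 2)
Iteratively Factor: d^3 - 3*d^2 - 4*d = (d - 4)*(d^2 + d) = d*(d - 4)*(d + 1)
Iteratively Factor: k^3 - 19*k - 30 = (k - 5)*(k^2 + 5*k + 6) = (k - 5)*(k + 3)*(k + 2)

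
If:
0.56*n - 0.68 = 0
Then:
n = 1.21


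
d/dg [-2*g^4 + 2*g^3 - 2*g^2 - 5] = 2*g*(-4*g^2 + 3*g - 2)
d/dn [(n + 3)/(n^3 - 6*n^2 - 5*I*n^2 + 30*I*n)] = (n*(n^2 - 6*n - 5*I*n + 30*I) - (n + 3)*(3*n^2 - 12*n - 10*I*n + 30*I))/(n^2*(n^2 - 6*n - 5*I*n + 30*I)^2)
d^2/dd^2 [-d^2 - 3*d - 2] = -2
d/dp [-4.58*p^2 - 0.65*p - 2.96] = -9.16*p - 0.65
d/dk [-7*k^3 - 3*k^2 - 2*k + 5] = -21*k^2 - 6*k - 2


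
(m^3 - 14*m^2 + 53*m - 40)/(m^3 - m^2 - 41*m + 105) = (m^2 - 9*m + 8)/(m^2 + 4*m - 21)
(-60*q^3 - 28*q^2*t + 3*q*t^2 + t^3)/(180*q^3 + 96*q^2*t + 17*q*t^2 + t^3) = (-10*q^2 - 3*q*t + t^2)/(30*q^2 + 11*q*t + t^2)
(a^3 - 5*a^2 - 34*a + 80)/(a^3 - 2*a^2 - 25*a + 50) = (a - 8)/(a - 5)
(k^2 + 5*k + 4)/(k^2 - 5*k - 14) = (k^2 + 5*k + 4)/(k^2 - 5*k - 14)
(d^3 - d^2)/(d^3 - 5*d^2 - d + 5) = d^2/(d^2 - 4*d - 5)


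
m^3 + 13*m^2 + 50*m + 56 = (m + 2)*(m + 4)*(m + 7)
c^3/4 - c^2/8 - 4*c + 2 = (c/4 + 1)*(c - 4)*(c - 1/2)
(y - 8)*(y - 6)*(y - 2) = y^3 - 16*y^2 + 76*y - 96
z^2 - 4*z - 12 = (z - 6)*(z + 2)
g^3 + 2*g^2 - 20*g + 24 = (g - 2)^2*(g + 6)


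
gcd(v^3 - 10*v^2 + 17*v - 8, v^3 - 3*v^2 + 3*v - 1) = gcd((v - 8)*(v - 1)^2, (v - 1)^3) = v^2 - 2*v + 1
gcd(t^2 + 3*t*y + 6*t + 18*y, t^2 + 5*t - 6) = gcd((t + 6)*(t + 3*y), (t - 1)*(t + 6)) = t + 6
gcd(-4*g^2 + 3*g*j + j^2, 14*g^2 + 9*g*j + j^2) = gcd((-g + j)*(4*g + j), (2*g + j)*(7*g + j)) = 1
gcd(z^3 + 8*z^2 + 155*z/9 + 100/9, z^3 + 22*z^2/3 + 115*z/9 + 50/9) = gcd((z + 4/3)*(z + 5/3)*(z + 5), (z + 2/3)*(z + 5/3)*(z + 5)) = z^2 + 20*z/3 + 25/3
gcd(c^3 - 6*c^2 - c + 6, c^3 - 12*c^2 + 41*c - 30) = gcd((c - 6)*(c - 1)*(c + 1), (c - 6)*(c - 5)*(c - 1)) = c^2 - 7*c + 6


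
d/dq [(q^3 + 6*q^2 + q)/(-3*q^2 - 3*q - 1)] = (-3*q^4 - 6*q^3 - 18*q^2 - 12*q - 1)/(9*q^4 + 18*q^3 + 15*q^2 + 6*q + 1)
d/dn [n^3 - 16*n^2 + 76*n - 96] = 3*n^2 - 32*n + 76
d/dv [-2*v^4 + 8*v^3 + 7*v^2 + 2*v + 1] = -8*v^3 + 24*v^2 + 14*v + 2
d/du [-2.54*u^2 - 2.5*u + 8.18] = -5.08*u - 2.5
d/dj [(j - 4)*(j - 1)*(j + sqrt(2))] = 3*j^2 - 10*j + 2*sqrt(2)*j - 5*sqrt(2) + 4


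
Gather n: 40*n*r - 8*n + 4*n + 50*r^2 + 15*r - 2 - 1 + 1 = n*(40*r - 4) + 50*r^2 + 15*r - 2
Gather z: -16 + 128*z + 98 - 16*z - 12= 112*z + 70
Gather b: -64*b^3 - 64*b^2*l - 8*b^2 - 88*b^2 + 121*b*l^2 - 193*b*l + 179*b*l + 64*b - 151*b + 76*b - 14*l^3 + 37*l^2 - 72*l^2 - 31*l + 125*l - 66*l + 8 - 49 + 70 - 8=-64*b^3 + b^2*(-64*l - 96) + b*(121*l^2 - 14*l - 11) - 14*l^3 - 35*l^2 + 28*l + 21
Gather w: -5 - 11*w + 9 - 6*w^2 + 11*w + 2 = 6 - 6*w^2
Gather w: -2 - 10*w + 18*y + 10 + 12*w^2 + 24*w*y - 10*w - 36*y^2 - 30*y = 12*w^2 + w*(24*y - 20) - 36*y^2 - 12*y + 8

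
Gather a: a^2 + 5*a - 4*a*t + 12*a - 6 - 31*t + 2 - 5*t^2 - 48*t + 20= a^2 + a*(17 - 4*t) - 5*t^2 - 79*t + 16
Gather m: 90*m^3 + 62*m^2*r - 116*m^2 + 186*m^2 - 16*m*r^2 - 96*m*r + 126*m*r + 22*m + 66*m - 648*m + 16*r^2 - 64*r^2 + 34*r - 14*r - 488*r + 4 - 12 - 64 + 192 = 90*m^3 + m^2*(62*r + 70) + m*(-16*r^2 + 30*r - 560) - 48*r^2 - 468*r + 120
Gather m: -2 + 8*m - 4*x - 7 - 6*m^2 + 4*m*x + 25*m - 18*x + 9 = -6*m^2 + m*(4*x + 33) - 22*x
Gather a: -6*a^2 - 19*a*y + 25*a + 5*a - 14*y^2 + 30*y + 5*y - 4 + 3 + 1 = -6*a^2 + a*(30 - 19*y) - 14*y^2 + 35*y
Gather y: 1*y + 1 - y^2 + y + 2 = -y^2 + 2*y + 3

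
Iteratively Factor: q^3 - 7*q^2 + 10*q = (q - 2)*(q^2 - 5*q) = q*(q - 2)*(q - 5)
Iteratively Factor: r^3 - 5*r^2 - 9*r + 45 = (r + 3)*(r^2 - 8*r + 15) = (r - 3)*(r + 3)*(r - 5)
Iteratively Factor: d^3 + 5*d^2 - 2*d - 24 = (d - 2)*(d^2 + 7*d + 12) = (d - 2)*(d + 3)*(d + 4)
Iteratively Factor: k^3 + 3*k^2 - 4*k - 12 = (k + 3)*(k^2 - 4) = (k + 2)*(k + 3)*(k - 2)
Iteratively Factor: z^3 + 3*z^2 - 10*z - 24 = (z + 4)*(z^2 - z - 6) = (z - 3)*(z + 4)*(z + 2)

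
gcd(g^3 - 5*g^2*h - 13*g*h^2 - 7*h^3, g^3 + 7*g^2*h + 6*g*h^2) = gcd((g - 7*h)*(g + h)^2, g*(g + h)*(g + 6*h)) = g + h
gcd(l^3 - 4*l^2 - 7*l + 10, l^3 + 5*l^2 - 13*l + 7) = l - 1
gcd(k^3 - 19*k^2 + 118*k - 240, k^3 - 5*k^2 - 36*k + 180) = k^2 - 11*k + 30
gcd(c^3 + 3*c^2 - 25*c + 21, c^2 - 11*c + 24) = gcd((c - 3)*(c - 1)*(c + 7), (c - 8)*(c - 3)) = c - 3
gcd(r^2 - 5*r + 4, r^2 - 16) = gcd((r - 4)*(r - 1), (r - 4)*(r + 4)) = r - 4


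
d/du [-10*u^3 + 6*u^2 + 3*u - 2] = -30*u^2 + 12*u + 3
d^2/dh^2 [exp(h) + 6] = exp(h)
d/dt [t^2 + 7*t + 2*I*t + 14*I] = 2*t + 7 + 2*I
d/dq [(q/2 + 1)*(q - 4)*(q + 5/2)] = 3*q^2/2 + q/2 - 13/2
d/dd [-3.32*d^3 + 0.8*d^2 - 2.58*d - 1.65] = -9.96*d^2 + 1.6*d - 2.58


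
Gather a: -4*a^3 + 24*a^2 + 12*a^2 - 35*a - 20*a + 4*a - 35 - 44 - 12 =-4*a^3 + 36*a^2 - 51*a - 91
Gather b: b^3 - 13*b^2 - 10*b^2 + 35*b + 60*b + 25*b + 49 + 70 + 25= b^3 - 23*b^2 + 120*b + 144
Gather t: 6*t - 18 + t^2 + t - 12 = t^2 + 7*t - 30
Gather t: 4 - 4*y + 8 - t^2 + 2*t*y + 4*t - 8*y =-t^2 + t*(2*y + 4) - 12*y + 12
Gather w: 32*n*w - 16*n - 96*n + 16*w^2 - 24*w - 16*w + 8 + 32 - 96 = -112*n + 16*w^2 + w*(32*n - 40) - 56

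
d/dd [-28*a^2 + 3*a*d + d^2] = 3*a + 2*d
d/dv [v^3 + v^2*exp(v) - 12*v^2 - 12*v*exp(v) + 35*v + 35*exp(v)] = v^2*exp(v) + 3*v^2 - 10*v*exp(v) - 24*v + 23*exp(v) + 35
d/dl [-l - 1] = -1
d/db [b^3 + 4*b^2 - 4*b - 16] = 3*b^2 + 8*b - 4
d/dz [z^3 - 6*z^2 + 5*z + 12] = 3*z^2 - 12*z + 5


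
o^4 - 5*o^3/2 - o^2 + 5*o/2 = o*(o - 5/2)*(o - 1)*(o + 1)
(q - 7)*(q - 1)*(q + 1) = q^3 - 7*q^2 - q + 7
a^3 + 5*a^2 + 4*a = a*(a + 1)*(a + 4)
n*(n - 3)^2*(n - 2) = n^4 - 8*n^3 + 21*n^2 - 18*n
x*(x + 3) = x^2 + 3*x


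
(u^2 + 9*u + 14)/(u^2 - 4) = (u + 7)/(u - 2)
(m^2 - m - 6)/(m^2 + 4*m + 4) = (m - 3)/(m + 2)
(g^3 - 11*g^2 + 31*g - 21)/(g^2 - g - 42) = (g^2 - 4*g + 3)/(g + 6)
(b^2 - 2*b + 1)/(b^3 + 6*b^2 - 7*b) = (b - 1)/(b*(b + 7))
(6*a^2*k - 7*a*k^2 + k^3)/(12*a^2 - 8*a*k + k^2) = k*(a - k)/(2*a - k)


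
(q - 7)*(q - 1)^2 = q^3 - 9*q^2 + 15*q - 7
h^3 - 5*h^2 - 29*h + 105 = (h - 7)*(h - 3)*(h + 5)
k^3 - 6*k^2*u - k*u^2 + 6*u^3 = (k - 6*u)*(k - u)*(k + u)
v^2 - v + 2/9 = (v - 2/3)*(v - 1/3)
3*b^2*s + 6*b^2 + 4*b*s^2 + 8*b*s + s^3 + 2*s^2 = (b + s)*(3*b + s)*(s + 2)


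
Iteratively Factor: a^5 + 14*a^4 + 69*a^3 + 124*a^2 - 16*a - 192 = (a + 4)*(a^4 + 10*a^3 + 29*a^2 + 8*a - 48) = (a + 4)^2*(a^3 + 6*a^2 + 5*a - 12) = (a + 3)*(a + 4)^2*(a^2 + 3*a - 4) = (a - 1)*(a + 3)*(a + 4)^2*(a + 4)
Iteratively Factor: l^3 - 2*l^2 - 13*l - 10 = (l + 2)*(l^2 - 4*l - 5) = (l - 5)*(l + 2)*(l + 1)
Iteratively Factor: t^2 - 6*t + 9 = (t - 3)*(t - 3)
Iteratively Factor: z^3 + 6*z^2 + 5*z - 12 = (z - 1)*(z^2 + 7*z + 12) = (z - 1)*(z + 4)*(z + 3)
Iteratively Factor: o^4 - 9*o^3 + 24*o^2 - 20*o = (o - 2)*(o^3 - 7*o^2 + 10*o) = (o - 2)^2*(o^2 - 5*o) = o*(o - 2)^2*(o - 5)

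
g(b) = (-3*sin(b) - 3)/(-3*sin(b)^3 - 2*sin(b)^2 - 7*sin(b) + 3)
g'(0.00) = -3.33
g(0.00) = -1.00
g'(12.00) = -0.58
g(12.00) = -0.21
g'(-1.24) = -0.10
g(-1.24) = -0.02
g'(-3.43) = 57.78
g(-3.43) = -4.95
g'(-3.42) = 46.70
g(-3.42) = -4.43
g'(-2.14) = 0.20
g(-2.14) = -0.05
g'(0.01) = -3.51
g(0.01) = -1.03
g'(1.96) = 0.55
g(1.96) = 0.76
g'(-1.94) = 0.11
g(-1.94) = -0.02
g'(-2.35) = 0.34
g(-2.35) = -0.11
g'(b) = (-3*sin(b) - 3)*(9*sin(b)^2*cos(b) + 4*sin(b)*cos(b) + 7*cos(b))/(-3*sin(b)^3 - 2*sin(b)^2 - 7*sin(b) + 3)^2 - 3*cos(b)/(-3*sin(b)^3 - 2*sin(b)^2 - 7*sin(b) + 3) = -3*(6*sin(b)^3 + 11*sin(b)^2 + 4*sin(b) + 10)*cos(b)/(3*sin(b)^3 + 2*sin(b)^2 + 7*sin(b) - 3)^2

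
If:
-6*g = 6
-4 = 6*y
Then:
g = -1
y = -2/3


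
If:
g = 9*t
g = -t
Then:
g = 0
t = 0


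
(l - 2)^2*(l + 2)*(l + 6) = l^4 + 4*l^3 - 16*l^2 - 16*l + 48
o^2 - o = o*(o - 1)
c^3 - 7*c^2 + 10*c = c*(c - 5)*(c - 2)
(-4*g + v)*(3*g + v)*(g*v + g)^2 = -12*g^4*v^2 - 24*g^4*v - 12*g^4 - g^3*v^3 - 2*g^3*v^2 - g^3*v + g^2*v^4 + 2*g^2*v^3 + g^2*v^2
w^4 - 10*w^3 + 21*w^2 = w^2*(w - 7)*(w - 3)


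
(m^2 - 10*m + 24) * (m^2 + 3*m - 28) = m^4 - 7*m^3 - 34*m^2 + 352*m - 672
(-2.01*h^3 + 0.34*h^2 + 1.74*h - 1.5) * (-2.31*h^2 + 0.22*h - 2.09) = 4.6431*h^5 - 1.2276*h^4 + 0.256299999999999*h^3 + 3.1372*h^2 - 3.9666*h + 3.135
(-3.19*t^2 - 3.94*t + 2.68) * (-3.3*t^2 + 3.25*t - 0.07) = 10.527*t^4 + 2.6345*t^3 - 21.4257*t^2 + 8.9858*t - 0.1876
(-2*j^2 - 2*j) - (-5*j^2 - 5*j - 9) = 3*j^2 + 3*j + 9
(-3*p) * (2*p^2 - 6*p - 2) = -6*p^3 + 18*p^2 + 6*p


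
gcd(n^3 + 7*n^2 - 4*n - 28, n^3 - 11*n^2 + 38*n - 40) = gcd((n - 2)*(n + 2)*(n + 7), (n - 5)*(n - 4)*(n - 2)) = n - 2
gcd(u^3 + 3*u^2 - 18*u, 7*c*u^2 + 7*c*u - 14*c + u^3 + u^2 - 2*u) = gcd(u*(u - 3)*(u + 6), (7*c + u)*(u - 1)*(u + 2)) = 1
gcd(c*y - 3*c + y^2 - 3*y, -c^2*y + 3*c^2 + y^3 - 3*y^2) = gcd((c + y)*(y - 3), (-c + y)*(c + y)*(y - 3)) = c*y - 3*c + y^2 - 3*y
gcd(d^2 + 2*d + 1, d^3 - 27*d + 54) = 1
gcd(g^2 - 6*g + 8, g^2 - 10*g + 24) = g - 4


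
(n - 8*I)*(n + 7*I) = n^2 - I*n + 56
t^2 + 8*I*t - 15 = (t + 3*I)*(t + 5*I)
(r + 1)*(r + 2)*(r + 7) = r^3 + 10*r^2 + 23*r + 14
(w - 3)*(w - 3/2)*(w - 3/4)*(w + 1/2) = w^4 - 19*w^3/4 + 21*w^2/4 + 9*w/16 - 27/16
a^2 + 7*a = a*(a + 7)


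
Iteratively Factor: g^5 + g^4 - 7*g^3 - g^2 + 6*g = (g)*(g^4 + g^3 - 7*g^2 - g + 6) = g*(g - 1)*(g^3 + 2*g^2 - 5*g - 6) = g*(g - 2)*(g - 1)*(g^2 + 4*g + 3) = g*(g - 2)*(g - 1)*(g + 1)*(g + 3)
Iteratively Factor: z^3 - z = (z + 1)*(z^2 - z) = (z - 1)*(z + 1)*(z)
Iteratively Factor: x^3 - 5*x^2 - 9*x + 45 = (x - 3)*(x^2 - 2*x - 15) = (x - 3)*(x + 3)*(x - 5)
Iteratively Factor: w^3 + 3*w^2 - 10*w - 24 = (w + 4)*(w^2 - w - 6) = (w - 3)*(w + 4)*(w + 2)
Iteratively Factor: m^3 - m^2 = (m - 1)*(m^2) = m*(m - 1)*(m)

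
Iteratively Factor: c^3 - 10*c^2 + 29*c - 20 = (c - 1)*(c^2 - 9*c + 20) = (c - 5)*(c - 1)*(c - 4)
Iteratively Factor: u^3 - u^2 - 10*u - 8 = (u + 1)*(u^2 - 2*u - 8) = (u + 1)*(u + 2)*(u - 4)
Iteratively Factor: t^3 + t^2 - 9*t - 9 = (t + 1)*(t^2 - 9) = (t + 1)*(t + 3)*(t - 3)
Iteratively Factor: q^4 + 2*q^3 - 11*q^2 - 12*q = (q + 1)*(q^3 + q^2 - 12*q) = q*(q + 1)*(q^2 + q - 12) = q*(q + 1)*(q + 4)*(q - 3)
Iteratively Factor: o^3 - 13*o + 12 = (o + 4)*(o^2 - 4*o + 3) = (o - 3)*(o + 4)*(o - 1)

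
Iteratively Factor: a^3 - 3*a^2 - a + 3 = (a - 3)*(a^2 - 1) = (a - 3)*(a + 1)*(a - 1)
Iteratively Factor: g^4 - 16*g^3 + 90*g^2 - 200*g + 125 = (g - 1)*(g^3 - 15*g^2 + 75*g - 125) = (g - 5)*(g - 1)*(g^2 - 10*g + 25) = (g - 5)^2*(g - 1)*(g - 5)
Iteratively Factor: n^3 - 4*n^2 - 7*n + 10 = (n + 2)*(n^2 - 6*n + 5) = (n - 1)*(n + 2)*(n - 5)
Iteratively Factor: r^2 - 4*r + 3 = (r - 3)*(r - 1)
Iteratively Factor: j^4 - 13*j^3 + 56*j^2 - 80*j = (j - 4)*(j^3 - 9*j^2 + 20*j) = (j - 4)^2*(j^2 - 5*j) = (j - 5)*(j - 4)^2*(j)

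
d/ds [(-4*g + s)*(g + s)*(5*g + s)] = -19*g^2 + 4*g*s + 3*s^2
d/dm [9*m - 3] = 9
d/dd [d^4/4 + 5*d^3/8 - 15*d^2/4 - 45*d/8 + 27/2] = d^3 + 15*d^2/8 - 15*d/2 - 45/8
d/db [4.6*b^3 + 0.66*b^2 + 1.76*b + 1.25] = 13.8*b^2 + 1.32*b + 1.76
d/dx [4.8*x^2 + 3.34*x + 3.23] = 9.6*x + 3.34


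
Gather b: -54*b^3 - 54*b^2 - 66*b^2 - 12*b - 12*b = -54*b^3 - 120*b^2 - 24*b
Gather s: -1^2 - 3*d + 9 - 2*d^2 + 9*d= -2*d^2 + 6*d + 8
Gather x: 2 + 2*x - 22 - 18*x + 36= 16 - 16*x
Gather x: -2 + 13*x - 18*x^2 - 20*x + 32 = -18*x^2 - 7*x + 30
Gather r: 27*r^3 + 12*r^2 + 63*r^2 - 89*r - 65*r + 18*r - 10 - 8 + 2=27*r^3 + 75*r^2 - 136*r - 16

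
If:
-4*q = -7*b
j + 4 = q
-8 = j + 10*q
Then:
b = -16/77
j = -48/11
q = -4/11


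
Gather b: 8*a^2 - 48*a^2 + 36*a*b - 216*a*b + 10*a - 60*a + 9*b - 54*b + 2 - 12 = -40*a^2 - 50*a + b*(-180*a - 45) - 10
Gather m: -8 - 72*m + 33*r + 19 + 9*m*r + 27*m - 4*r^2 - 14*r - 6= m*(9*r - 45) - 4*r^2 + 19*r + 5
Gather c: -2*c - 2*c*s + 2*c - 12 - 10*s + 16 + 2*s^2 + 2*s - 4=-2*c*s + 2*s^2 - 8*s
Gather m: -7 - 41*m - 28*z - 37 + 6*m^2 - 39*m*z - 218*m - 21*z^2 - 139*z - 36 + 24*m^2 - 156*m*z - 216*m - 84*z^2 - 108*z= 30*m^2 + m*(-195*z - 475) - 105*z^2 - 275*z - 80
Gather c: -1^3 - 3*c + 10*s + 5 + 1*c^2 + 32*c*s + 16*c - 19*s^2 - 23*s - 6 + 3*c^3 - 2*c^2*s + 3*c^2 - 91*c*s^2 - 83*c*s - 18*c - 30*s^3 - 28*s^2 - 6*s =3*c^3 + c^2*(4 - 2*s) + c*(-91*s^2 - 51*s - 5) - 30*s^3 - 47*s^2 - 19*s - 2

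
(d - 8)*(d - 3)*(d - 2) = d^3 - 13*d^2 + 46*d - 48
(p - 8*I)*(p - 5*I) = p^2 - 13*I*p - 40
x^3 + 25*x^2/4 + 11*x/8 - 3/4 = (x - 1/4)*(x + 1/2)*(x + 6)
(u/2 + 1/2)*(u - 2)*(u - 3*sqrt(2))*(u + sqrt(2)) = u^4/2 - sqrt(2)*u^3 - u^3/2 - 4*u^2 + sqrt(2)*u^2 + 2*sqrt(2)*u + 3*u + 6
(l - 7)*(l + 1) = l^2 - 6*l - 7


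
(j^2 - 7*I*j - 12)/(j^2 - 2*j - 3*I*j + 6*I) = (j - 4*I)/(j - 2)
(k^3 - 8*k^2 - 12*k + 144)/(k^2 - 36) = (k^2 - 2*k - 24)/(k + 6)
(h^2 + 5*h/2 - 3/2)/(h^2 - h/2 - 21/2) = (2*h - 1)/(2*h - 7)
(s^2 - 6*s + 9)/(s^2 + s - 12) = (s - 3)/(s + 4)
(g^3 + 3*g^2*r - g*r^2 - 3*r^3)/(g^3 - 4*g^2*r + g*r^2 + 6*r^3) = (g^2 + 2*g*r - 3*r^2)/(g^2 - 5*g*r + 6*r^2)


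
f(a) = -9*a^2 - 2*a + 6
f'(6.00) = -110.00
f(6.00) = -330.00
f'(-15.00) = 268.00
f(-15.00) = -1989.00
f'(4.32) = -79.76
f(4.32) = -170.60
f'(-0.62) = 9.16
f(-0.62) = 3.78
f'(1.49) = -28.82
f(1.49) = -16.96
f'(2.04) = -38.72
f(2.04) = -35.53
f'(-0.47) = 6.46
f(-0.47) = 4.95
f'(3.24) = -60.32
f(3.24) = -94.96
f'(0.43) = -9.74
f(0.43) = 3.48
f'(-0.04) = -1.28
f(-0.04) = 6.07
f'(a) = -18*a - 2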